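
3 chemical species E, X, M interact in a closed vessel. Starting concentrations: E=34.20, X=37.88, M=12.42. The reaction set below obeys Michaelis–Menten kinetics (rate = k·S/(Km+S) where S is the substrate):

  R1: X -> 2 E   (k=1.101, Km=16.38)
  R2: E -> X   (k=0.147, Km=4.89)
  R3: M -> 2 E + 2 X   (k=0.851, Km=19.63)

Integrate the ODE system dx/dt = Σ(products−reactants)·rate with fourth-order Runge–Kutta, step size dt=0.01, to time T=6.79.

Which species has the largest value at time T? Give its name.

RK4 with dt=0.01: 679 steps to T=6.79. Trajectory (selected grid times):
t=0.00: E=34.20 X=37.88 M=12.42
t=0.75: E=35.75 X=37.89 M=12.17
t=1.51: E=37.31 X=37.90 M=11.93
t=2.26: E=38.84 X=37.90 M=11.69
t=3.02: E=40.39 X=37.89 M=11.45
t=3.77: E=41.92 X=37.88 M=11.22
t=4.53: E=43.45 X=37.87 M=10.98
t=5.28: E=44.96 X=37.84 M=10.75
t=6.04: E=46.48 X=37.82 M=10.53
t=6.79: E=47.98 X=37.78 M=10.31
At T=6.79: E=47.98 X=37.78 M=10.31; the largest is E.

Dominant species at T: E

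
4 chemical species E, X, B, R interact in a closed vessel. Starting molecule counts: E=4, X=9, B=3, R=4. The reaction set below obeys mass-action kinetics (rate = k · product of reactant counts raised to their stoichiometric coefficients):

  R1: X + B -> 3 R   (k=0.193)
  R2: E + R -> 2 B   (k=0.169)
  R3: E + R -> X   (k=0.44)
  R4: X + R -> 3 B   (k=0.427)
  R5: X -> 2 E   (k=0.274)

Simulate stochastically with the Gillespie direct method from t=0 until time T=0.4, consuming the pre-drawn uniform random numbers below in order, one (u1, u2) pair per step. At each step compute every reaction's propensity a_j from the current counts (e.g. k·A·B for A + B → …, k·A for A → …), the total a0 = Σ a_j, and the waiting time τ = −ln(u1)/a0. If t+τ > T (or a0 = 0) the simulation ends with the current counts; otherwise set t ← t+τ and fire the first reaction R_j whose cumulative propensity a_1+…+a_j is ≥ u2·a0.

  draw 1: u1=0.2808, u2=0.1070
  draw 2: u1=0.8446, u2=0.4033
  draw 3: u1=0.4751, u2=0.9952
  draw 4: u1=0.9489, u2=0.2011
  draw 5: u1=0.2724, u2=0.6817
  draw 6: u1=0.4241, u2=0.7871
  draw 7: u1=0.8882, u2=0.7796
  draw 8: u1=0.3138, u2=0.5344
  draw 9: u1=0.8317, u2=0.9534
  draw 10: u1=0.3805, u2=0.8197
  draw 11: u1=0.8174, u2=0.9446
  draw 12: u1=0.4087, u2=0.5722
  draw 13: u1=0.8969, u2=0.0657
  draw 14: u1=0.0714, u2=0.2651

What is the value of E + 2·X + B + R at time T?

Value at T = 29

Check how each reaction changes W = E + 2·X + B + R (weight of products minus weight of reactants):
R1: X + B -> 3 R: (1·3) − (2·1 + 1·1) = 3 − 3 = 0
R2: E + R -> 2 B: (1·2) − (1·1 + 1·1) = 2 − 2 = 0
R3: E + R -> X: (2·1) − (1·1 + 1·1) = 2 − 2 = 0
R4: X + R -> 3 B: (1·3) − (2·1 + 1·1) = 3 − 3 = 0
R5: X -> 2 E: (1·2) − (2·1) = 2 − 2 = 0
Every reaction leaves W unchanged, so W is conserved and no simulation is needed: W(T) = W(0) = 4 + 2·9 + 3 + 4 = 29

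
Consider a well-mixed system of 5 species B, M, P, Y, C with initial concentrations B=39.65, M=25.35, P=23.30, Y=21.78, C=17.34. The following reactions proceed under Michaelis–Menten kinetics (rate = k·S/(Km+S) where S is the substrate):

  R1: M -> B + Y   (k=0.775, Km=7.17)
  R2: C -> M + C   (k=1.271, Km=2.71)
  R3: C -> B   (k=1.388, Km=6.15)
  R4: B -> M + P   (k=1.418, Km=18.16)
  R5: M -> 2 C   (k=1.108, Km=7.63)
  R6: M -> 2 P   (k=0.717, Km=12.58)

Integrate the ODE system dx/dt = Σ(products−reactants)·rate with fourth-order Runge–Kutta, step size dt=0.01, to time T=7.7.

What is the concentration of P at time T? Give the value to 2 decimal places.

RK4 with dt=0.01: 770 steps to T=7.7. Trajectory (selected grid times):
t=0.00: B=39.65 M=25.35 P=23.30 Y=21.78 C=17.34
t=0.86: B=40.22 M=25.47 P=24.96 Y=22.30 C=17.92
t=1.71: B=40.78 M=25.60 P=26.61 Y=22.81 C=18.49
t=2.57: B=41.36 M=25.73 P=28.28 Y=23.34 C=19.06
t=3.42: B=41.93 M=25.86 P=29.94 Y=23.85 C=19.62
t=4.28: B=42.51 M=26.00 P=31.63 Y=24.37 C=20.18
t=5.13: B=43.09 M=26.15 P=33.30 Y=24.89 C=20.73
t=5.99: B=43.67 M=26.30 P=34.99 Y=25.41 C=21.28
t=6.84: B=44.26 M=26.45 P=36.67 Y=25.93 C=21.82
t=7.70: B=44.85 M=26.60 P=38.37 Y=26.46 C=22.37
Read off P at T=7.7: 38.37

P at T = 38.37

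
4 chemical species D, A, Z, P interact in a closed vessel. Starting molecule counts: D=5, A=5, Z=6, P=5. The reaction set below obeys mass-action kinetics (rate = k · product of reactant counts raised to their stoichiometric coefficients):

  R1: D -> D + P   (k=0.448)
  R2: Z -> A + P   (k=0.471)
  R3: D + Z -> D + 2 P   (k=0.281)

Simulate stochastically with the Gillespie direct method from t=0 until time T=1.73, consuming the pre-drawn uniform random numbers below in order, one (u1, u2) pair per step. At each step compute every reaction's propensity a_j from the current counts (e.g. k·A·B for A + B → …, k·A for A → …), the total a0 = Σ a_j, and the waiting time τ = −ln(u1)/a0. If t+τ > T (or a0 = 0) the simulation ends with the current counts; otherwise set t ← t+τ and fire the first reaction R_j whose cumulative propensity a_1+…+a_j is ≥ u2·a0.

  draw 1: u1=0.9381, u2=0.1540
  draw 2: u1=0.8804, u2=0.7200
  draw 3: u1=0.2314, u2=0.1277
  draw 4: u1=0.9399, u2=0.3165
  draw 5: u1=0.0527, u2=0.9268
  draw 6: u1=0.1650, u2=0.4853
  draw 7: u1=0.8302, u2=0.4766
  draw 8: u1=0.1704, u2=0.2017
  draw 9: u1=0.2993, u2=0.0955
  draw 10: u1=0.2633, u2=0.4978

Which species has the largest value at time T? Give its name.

t=0.000: D=5 A=5 Z=6 P=5
Draw 1: a1=2.240, a2=2.826, a3=8.430, a0=13.496; τ=−ln(0.9381)/13.496=0.005 → t=0.005; u2·a0=0.1540·13.496=2.078 ≤ a1=2.240 → R1 fires; D=5 A=5 Z=6 P=6
Draw 2: a1=2.240, a2=2.826, a3=8.430, a0=13.496; τ=−ln(0.8804)/13.496=0.009 → t=0.014; u2·a0=0.7200·13.496=9.717; a1+a2=5.066 < 9.717 ≤ a1+…+a3=13.496 → R3 fires; D=5 A=5 Z=5 P=8
Draw 3: a1=2.240, a2=2.355, a3=7.025, a0=11.620; τ=−ln(0.2314)/11.620=0.126 → t=0.140; u2·a0=0.1277·11.620=1.484 ≤ a1=2.240 → R1 fires; D=5 A=5 Z=5 P=9
Draw 4: a1=2.240, a2=2.355, a3=7.025, a0=11.620; τ=−ln(0.9399)/11.620=0.005 → t=0.145; u2·a0=0.3165·11.620=3.678; a1=2.240 < 3.678 ≤ a1+a2=4.595 → R2 fires; D=5 A=6 Z=4 P=10
Draw 5: a1=2.240, a2=1.884, a3=5.620, a0=9.744; τ=−ln(0.0527)/9.744=0.302 → t=0.448; u2·a0=0.9268·9.744=9.031; a1+a2=4.124 < 9.031 ≤ a1+…+a3=9.744 → R3 fires; D=5 A=6 Z=3 P=12
Draw 6: a1=2.240, a2=1.413, a3=4.215, a0=7.868; τ=−ln(0.1650)/7.868=0.229 → t=0.677; u2·a0=0.4853·7.868=3.818; a1+a2=3.653 < 3.818 ≤ a1+…+a3=7.868 → R3 fires; D=5 A=6 Z=2 P=14
Draw 7: a1=2.240, a2=0.942, a3=2.810, a0=5.992; τ=−ln(0.8302)/5.992=0.031 → t=0.708; u2·a0=0.4766·5.992=2.856; a1=2.240 < 2.856 ≤ a1+a2=3.182 → R2 fires; D=5 A=7 Z=1 P=15
Draw 8: a1=2.240, a2=0.471, a3=1.405, a0=4.116; τ=−ln(0.1704)/4.116=0.430 → t=1.138; u2·a0=0.2017·4.116=0.830 ≤ a1=2.240 → R1 fires; D=5 A=7 Z=1 P=16
Draw 9: a1=2.240, a2=0.471, a3=1.405, a0=4.116; τ=−ln(0.2993)/4.116=0.293 → t=1.431; u2·a0=0.0955·4.116=0.393 ≤ a1=2.240 → R1 fires; D=5 A=7 Z=1 P=17
Draw 10: a1=2.240, a2=0.471, a3=1.405, a0=4.116; τ=−ln(0.2633)/4.116=0.324 → t=1.755 > T=1.73: stop.
At T=1.73: D=5 A=7 Z=1 P=17; the largest is P.

Dominant species at T: P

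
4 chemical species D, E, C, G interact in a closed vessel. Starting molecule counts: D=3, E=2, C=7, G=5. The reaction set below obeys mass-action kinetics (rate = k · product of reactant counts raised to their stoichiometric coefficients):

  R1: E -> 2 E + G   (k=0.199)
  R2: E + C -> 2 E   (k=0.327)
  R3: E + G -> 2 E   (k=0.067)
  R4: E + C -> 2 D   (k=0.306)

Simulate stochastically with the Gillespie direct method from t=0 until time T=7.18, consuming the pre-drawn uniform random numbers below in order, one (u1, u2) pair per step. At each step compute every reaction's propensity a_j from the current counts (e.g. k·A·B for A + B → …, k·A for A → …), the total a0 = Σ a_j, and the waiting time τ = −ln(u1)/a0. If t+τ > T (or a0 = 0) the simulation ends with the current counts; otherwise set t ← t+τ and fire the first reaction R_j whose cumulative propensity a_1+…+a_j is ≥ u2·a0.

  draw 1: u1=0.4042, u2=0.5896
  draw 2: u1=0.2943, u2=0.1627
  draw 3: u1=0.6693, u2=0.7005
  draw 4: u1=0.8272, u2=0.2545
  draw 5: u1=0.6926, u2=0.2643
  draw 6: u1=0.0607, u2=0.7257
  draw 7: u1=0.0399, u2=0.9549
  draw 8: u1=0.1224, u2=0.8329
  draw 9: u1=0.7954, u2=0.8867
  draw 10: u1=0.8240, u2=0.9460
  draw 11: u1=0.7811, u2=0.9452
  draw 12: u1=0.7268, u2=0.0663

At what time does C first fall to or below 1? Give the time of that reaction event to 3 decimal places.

t=0.000: D=3 E=2 C=7 G=5
Draw 1: a1=0.398, a2=4.578, a3=0.670, a4=4.284, a0=9.930; τ=−ln(0.4042)/9.930=0.091 → t=0.091; u2·a0=0.5896·9.930=5.855; a1+…+a3=5.646 < 5.855 ≤ a1+…+a4=9.930 → R4 fires; D=5 E=1 C=6 G=5
Draw 2: a1=0.199, a2=1.962, a3=0.335, a4=1.836, a0=4.332; τ=−ln(0.2943)/4.332=0.282 → t=0.374; u2·a0=0.1627·4.332=0.705; a1=0.199 < 0.705 ≤ a1+a2=2.161 → R2 fires; D=5 E=2 C=5 G=5
Draw 3: a1=0.398, a2=3.270, a3=0.670, a4=3.060, a0=7.398; τ=−ln(0.6693)/7.398=0.054 → t=0.428; u2·a0=0.7005·7.398=5.182; a1+…+a3=4.338 < 5.182 ≤ a1+…+a4=7.398 → R4 fires; D=7 E=1 C=4 G=5
Draw 4: a1=0.199, a2=1.308, a3=0.335, a4=1.224, a0=3.066; τ=−ln(0.8272)/3.066=0.062 → t=0.490; u2·a0=0.2545·3.066=0.780; a1=0.199 < 0.780 ≤ a1+a2=1.507 → R2 fires; D=7 E=2 C=3 G=5
Draw 5: a1=0.398, a2=1.962, a3=0.670, a4=1.836, a0=4.866; τ=−ln(0.6926)/4.866=0.075 → t=0.565; u2·a0=0.2643·4.866=1.286; a1=0.398 < 1.286 ≤ a1+a2=2.360 → R2 fires; D=7 E=3 C=2 G=5
Draw 6: a1=0.597, a2=1.962, a3=1.005, a4=1.836, a0=5.400; τ=−ln(0.0607)/5.400=0.519 → t=1.084; u2·a0=0.7257·5.400=3.919; a1+…+a3=3.564 < 3.919 ≤ a1+…+a4=5.400 → R4 fires; D=9 E=2 C=1 G=5
Draw 7: a1=0.398, a2=0.654, a3=0.670, a4=0.612, a0=2.334; τ=−ln(0.0399)/2.334=1.380 → t=2.464; u2·a0=0.9549·2.334=2.229; a1+…+a3=1.722 < 2.229 ≤ a1+…+a4=2.334 → R4 fires; D=11 E=1 C=0 G=5
Draw 8: a1=0.199, a2=0.000, a3=0.335, a4=0.000, a0=0.534; τ=−ln(0.1224)/0.534=3.933 → t=6.398; u2·a0=0.8329·0.534=0.445; a1+a2=0.199 < 0.445 ≤ a1+…+a3=0.534 → R3 fires; D=11 E=2 C=0 G=4
Draw 9: a1=0.398, a2=0.000, a3=0.536, a4=0.000, a0=0.934; τ=−ln(0.7954)/0.934=0.245 → t=6.643; u2·a0=0.8867·0.934=0.828; a1+a2=0.398 < 0.828 ≤ a1+…+a3=0.934 → R3 fires; D=11 E=3 C=0 G=3
Draw 10: a1=0.597, a2=0.000, a3=0.603, a4=0.000, a0=1.200; τ=−ln(0.8240)/1.200=0.161 → t=6.804; u2·a0=0.9460·1.200=1.135; a1+a2=0.597 < 1.135 ≤ a1+…+a3=1.200 → R3 fires; D=11 E=4 C=0 G=2
Draw 11: a1=0.796, a2=0.000, a3=0.536, a4=0.000, a0=1.332; τ=−ln(0.7811)/1.332=0.185 → t=6.990; u2·a0=0.9452·1.332=1.259; a1+a2=0.796 < 1.259 ≤ a1+…+a3=1.332 → R3 fires; D=11 E=5 C=0 G=1
Draw 12: a1=0.995, a2=0.000, a3=0.335, a4=0.000, a0=1.330; τ=−ln(0.7268)/1.330=0.240 → t=7.230 > T=7.18: stop.
C first becomes ≤ 1 when it reaches 1 at the event at t=1.084.

Threshold first reached at t = 1.084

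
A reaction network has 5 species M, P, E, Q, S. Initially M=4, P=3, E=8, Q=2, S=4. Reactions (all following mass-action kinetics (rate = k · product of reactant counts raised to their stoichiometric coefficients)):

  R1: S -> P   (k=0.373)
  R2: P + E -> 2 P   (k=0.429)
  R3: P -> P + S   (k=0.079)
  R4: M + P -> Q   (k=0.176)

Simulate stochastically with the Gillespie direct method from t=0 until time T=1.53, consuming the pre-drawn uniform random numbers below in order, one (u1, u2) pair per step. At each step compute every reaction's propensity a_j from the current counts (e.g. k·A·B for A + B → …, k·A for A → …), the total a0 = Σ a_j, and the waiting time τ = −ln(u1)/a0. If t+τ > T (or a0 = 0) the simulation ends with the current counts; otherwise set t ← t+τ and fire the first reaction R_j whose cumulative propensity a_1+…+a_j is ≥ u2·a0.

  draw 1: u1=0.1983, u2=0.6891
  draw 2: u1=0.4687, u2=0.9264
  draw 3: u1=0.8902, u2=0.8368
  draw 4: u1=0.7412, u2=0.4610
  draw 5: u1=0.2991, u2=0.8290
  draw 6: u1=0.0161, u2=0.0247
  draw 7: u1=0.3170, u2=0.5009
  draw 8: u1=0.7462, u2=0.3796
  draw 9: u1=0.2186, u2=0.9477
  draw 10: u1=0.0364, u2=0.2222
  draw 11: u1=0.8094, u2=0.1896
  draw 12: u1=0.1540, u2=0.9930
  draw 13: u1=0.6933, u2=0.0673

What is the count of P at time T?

P at T = 7

t=0.000: M=4 P=3 E=8 Q=2 S=4
Draw 1: a1=1.492, a2=10.296, a3=0.237, a4=2.112, a0=14.137; τ=−ln(0.1983)/14.137=0.114 → t=0.114; u2·a0=0.6891·14.137=9.742; a1=1.492 < 9.742 ≤ a1+a2=11.788 → R2 fires; M=4 P=4 E=7 Q=2 S=4
Draw 2: a1=1.492, a2=12.012, a3=0.316, a4=2.816, a0=16.636; τ=−ln(0.4687)/16.636=0.046 → t=0.160; u2·a0=0.9264·16.636=15.412; a1+…+a3=13.820 < 15.412 ≤ a1+…+a4=16.636 → R4 fires; M=3 P=3 E=7 Q=3 S=4
Draw 3: a1=1.492, a2=9.009, a3=0.237, a4=1.584, a0=12.322; τ=−ln(0.8902)/12.322=0.009 → t=0.169; u2·a0=0.8368·12.322=10.311; a1=1.492 < 10.311 ≤ a1+a2=10.501 → R2 fires; M=3 P=4 E=6 Q=3 S=4
Draw 4: a1=1.492, a2=10.296, a3=0.316, a4=2.112, a0=14.216; τ=−ln(0.7412)/14.216=0.021 → t=0.191; u2·a0=0.4610·14.216=6.554; a1=1.492 < 6.554 ≤ a1+a2=11.788 → R2 fires; M=3 P=5 E=5 Q=3 S=4
Draw 5: a1=1.492, a2=10.725, a3=0.395, a4=2.640, a0=15.252; τ=−ln(0.2991)/15.252=0.079 → t=0.270; u2·a0=0.8290·15.252=12.644; a1+…+a3=12.612 < 12.644 ≤ a1+…+a4=15.252 → R4 fires; M=2 P=4 E=5 Q=4 S=4
Draw 6: a1=1.492, a2=8.580, a3=0.316, a4=1.408, a0=11.796; τ=−ln(0.0161)/11.796=0.350 → t=0.620; u2·a0=0.0247·11.796=0.291 ≤ a1=1.492 → R1 fires; M=2 P=5 E=5 Q=4 S=3
Draw 7: a1=1.119, a2=10.725, a3=0.395, a4=1.760, a0=13.999; τ=−ln(0.3170)/13.999=0.082 → t=0.702; u2·a0=0.5009·13.999=7.012; a1=1.119 < 7.012 ≤ a1+a2=11.844 → R2 fires; M=2 P=6 E=4 Q=4 S=3
Draw 8: a1=1.119, a2=10.296, a3=0.474, a4=2.112, a0=14.001; τ=−ln(0.7462)/14.001=0.021 → t=0.723; u2·a0=0.3796·14.001=5.315; a1=1.119 < 5.315 ≤ a1+a2=11.415 → R2 fires; M=2 P=7 E=3 Q=4 S=3
Draw 9: a1=1.119, a2=9.009, a3=0.553, a4=2.464, a0=13.145; τ=−ln(0.2186)/13.145=0.116 → t=0.838; u2·a0=0.9477·13.145=12.458; a1+…+a3=10.681 < 12.458 ≤ a1+…+a4=13.145 → R4 fires; M=1 P=6 E=3 Q=5 S=3
Draw 10: a1=1.119, a2=7.722, a3=0.474, a4=1.056, a0=10.371; τ=−ln(0.0364)/10.371=0.319 → t=1.158; u2·a0=0.2222·10.371=2.304; a1=1.119 < 2.304 ≤ a1+a2=8.841 → R2 fires; M=1 P=7 E=2 Q=5 S=3
Draw 11: a1=1.119, a2=6.006, a3=0.553, a4=1.232, a0=8.910; τ=−ln(0.8094)/8.910=0.024 → t=1.182; u2·a0=0.1896·8.910=1.689; a1=1.119 < 1.689 ≤ a1+a2=7.125 → R2 fires; M=1 P=8 E=1 Q=5 S=3
Draw 12: a1=1.119, a2=3.432, a3=0.632, a4=1.408, a0=6.591; τ=−ln(0.1540)/6.591=0.284 → t=1.465; u2·a0=0.9930·6.591=6.545; a1+…+a3=5.183 < 6.545 ≤ a1+…+a4=6.591 → R4 fires; M=0 P=7 E=1 Q=6 S=3
Draw 13: a1=1.119, a2=3.003, a3=0.553, a4=0.000, a0=4.675; τ=−ln(0.6933)/4.675=0.078 → t=1.544 > T=1.53: stop.
Read off P at T=1.53: 7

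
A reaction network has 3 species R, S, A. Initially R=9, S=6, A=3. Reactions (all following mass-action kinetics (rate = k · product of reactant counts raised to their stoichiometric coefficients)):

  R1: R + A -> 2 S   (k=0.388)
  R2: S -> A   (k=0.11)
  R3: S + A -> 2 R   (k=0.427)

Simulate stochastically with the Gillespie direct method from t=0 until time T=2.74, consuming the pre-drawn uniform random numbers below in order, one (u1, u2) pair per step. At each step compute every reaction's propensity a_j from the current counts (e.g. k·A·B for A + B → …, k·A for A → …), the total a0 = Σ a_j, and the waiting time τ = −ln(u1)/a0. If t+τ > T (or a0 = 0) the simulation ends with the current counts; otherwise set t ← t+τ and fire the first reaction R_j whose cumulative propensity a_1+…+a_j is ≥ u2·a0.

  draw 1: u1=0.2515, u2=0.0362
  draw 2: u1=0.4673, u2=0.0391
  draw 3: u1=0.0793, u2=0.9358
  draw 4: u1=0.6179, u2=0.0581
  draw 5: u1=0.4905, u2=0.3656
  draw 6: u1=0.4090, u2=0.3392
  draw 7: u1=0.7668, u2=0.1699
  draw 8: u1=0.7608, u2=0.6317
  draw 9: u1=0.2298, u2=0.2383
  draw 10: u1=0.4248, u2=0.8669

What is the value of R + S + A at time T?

Value at T = 18

Check how each reaction changes W = R + S + A (weight of products minus weight of reactants):
R1: R + A -> 2 S: (1·2) − (1·1 + 1·1) = 2 − 2 = 0
R2: S -> A: (1·1) − (1·1) = 1 − 1 = 0
R3: S + A -> 2 R: (1·2) − (1·1 + 1·1) = 2 − 2 = 0
Every reaction leaves W unchanged, so W is conserved and no simulation is needed: W(T) = W(0) = 9 + 6 + 3 = 18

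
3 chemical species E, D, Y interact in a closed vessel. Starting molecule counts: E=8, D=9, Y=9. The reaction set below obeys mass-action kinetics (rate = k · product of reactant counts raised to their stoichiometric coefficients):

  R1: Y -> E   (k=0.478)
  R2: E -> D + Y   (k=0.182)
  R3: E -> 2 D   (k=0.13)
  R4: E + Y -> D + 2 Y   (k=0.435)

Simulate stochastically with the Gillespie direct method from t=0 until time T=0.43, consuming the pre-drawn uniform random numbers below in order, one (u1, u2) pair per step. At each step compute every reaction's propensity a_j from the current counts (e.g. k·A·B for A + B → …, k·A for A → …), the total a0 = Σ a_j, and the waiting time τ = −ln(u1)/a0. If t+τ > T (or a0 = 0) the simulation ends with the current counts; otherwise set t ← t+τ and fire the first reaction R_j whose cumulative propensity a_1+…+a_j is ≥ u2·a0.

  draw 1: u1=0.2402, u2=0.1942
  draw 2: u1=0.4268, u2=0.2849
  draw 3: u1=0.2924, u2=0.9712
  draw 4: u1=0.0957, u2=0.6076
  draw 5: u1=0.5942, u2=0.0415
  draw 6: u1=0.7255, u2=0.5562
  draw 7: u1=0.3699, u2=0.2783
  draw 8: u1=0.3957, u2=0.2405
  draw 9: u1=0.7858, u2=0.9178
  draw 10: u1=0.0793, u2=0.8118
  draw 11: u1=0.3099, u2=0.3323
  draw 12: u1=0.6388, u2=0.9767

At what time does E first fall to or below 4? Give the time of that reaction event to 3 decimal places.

t=0.000: E=8 D=9 Y=9
Draw 1: a1=4.302, a2=1.456, a3=1.040, a4=31.320, a0=38.118; τ=−ln(0.2402)/38.118=0.037 → t=0.037; u2·a0=0.1942·38.118=7.403; a1+…+a3=6.798 < 7.403 ≤ a1+…+a4=38.118 → R4 fires; E=7 D=10 Y=10
Draw 2: a1=4.780, a2=1.274, a3=0.910, a4=30.450, a0=37.414; τ=−ln(0.4268)/37.414=0.023 → t=0.060; u2·a0=0.2849·37.414=10.659; a1+…+a3=6.964 < 10.659 ≤ a1+…+a4=37.414 → R4 fires; E=6 D=11 Y=11
Draw 3: a1=5.258, a2=1.092, a3=0.780, a4=28.710, a0=35.840; τ=−ln(0.2924)/35.840=0.034 → t=0.094; u2·a0=0.9712·35.840=34.808; a1+…+a3=7.130 < 34.808 ≤ a1+…+a4=35.840 → R4 fires; E=5 D=12 Y=12
Draw 4: a1=5.736, a2=0.910, a3=0.650, a4=26.100, a0=33.396; τ=−ln(0.0957)/33.396=0.070 → t=0.165; u2·a0=0.6076·33.396=20.291; a1+…+a3=7.296 < 20.291 ≤ a1+…+a4=33.396 → R4 fires; E=4 D=13 Y=13
Draw 5: a1=6.214, a2=0.728, a3=0.520, a4=22.620, a0=30.082; τ=−ln(0.5942)/30.082=0.017 → t=0.182; u2·a0=0.0415·30.082=1.248 ≤ a1=6.214 → R1 fires; E=5 D=13 Y=12
Draw 6: a1=5.736, a2=0.910, a3=0.650, a4=26.100, a0=33.396; τ=−ln(0.7255)/33.396=0.010 → t=0.192; u2·a0=0.5562·33.396=18.575; a1+…+a3=7.296 < 18.575 ≤ a1+…+a4=33.396 → R4 fires; E=4 D=14 Y=13
Draw 7: a1=6.214, a2=0.728, a3=0.520, a4=22.620, a0=30.082; τ=−ln(0.3699)/30.082=0.033 → t=0.225; u2·a0=0.2783·30.082=8.372; a1+…+a3=7.462 < 8.372 ≤ a1+…+a4=30.082 → R4 fires; E=3 D=15 Y=14
Draw 8: a1=6.692, a2=0.546, a3=0.390, a4=18.270, a0=25.898; τ=−ln(0.3957)/25.898=0.036 → t=0.261; u2·a0=0.2405·25.898=6.228 ≤ a1=6.692 → R1 fires; E=4 D=15 Y=13
Draw 9: a1=6.214, a2=0.728, a3=0.520, a4=22.620, a0=30.082; τ=−ln(0.7858)/30.082=0.008 → t=0.269; u2·a0=0.9178·30.082=27.609; a1+…+a3=7.462 < 27.609 ≤ a1+…+a4=30.082 → R4 fires; E=3 D=16 Y=14
Draw 10: a1=6.692, a2=0.546, a3=0.390, a4=18.270, a0=25.898; τ=−ln(0.0793)/25.898=0.098 → t=0.366; u2·a0=0.8118·25.898=21.024; a1+…+a3=7.628 < 21.024 ≤ a1+…+a4=25.898 → R4 fires; E=2 D=17 Y=15
Draw 11: a1=7.170, a2=0.364, a3=0.260, a4=13.050, a0=20.844; τ=−ln(0.3099)/20.844=0.056 → t=0.423; u2·a0=0.3323·20.844=6.926 ≤ a1=7.170 → R1 fires; E=3 D=17 Y=14
Draw 12: a1=6.692, a2=0.546, a3=0.390, a4=18.270, a0=25.898; τ=−ln(0.6388)/25.898=0.017 → t=0.440 > T=0.43: stop.
E first becomes ≤ 4 when it reaches 4 at the event at t=0.165.

Threshold first reached at t = 0.165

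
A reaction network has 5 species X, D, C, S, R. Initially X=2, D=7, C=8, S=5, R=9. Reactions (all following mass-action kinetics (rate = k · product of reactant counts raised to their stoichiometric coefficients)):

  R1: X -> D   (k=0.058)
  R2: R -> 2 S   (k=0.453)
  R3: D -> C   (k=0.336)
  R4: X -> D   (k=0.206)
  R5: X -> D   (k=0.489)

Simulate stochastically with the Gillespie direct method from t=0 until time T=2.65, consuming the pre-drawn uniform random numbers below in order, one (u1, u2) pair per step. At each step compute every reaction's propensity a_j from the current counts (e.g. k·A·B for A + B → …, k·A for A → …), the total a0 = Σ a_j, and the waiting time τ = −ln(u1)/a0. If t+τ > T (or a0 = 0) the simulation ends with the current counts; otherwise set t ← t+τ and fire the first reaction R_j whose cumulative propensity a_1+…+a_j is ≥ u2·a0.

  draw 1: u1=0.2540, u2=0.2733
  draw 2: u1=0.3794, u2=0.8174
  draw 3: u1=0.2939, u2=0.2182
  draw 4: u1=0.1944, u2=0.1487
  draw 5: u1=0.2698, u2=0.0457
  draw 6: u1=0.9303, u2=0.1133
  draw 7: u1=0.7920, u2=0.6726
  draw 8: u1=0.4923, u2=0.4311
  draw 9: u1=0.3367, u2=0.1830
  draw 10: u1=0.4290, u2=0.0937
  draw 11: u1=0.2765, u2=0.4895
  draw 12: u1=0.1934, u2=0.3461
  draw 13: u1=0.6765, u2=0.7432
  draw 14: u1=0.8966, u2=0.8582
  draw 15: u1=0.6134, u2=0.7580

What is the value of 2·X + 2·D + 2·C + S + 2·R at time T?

Check how each reaction changes W = 2·X + 2·D + 2·C + S + 2·R (weight of products minus weight of reactants):
R1: X -> D: (2·1) − (2·1) = 2 − 2 = 0
R2: R -> 2 S: (1·2) − (2·1) = 2 − 2 = 0
R3: D -> C: (2·1) − (2·1) = 2 − 2 = 0
R4: X -> D: (2·1) − (2·1) = 2 − 2 = 0
R5: X -> D: (2·1) − (2·1) = 2 − 2 = 0
Every reaction leaves W unchanged, so W is conserved and no simulation is needed: W(T) = W(0) = 2·2 + 2·7 + 2·8 + 5 + 2·9 = 57

Value at T = 57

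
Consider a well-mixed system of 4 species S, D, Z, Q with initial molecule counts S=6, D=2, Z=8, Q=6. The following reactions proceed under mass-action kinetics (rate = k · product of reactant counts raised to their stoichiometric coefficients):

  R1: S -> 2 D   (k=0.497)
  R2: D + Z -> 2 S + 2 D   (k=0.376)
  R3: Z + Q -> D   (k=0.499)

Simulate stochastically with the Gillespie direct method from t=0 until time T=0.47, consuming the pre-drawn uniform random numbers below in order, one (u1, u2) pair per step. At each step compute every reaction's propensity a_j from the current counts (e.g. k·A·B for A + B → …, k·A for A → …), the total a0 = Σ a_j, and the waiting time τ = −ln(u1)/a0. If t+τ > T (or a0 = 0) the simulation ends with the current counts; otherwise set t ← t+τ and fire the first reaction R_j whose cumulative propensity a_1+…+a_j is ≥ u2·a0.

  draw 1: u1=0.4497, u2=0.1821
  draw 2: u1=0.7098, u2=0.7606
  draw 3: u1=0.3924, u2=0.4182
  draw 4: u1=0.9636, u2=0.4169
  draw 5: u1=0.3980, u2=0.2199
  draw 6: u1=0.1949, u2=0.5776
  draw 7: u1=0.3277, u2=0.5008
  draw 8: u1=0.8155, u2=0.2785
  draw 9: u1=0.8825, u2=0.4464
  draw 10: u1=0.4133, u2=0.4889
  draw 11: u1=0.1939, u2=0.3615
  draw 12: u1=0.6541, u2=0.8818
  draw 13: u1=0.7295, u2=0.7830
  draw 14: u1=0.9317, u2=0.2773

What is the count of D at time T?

t=0.000: S=6 D=2 Z=8 Q=6
Draw 1: a1=2.982, a2=6.016, a3=23.952, a0=32.950; τ=−ln(0.4497)/32.950=0.024 → t=0.024; u2·a0=0.1821·32.950=6.000; a1=2.982 < 6.000 ≤ a1+a2=8.998 → R2 fires; S=8 D=3 Z=7 Q=6
Draw 2: a1=3.976, a2=7.896, a3=20.958, a0=32.830; τ=−ln(0.7098)/32.830=0.010 → t=0.035; u2·a0=0.7606·32.830=24.970; a1+a2=11.872 < 24.970 ≤ a1+…+a3=32.830 → R3 fires; S=8 D=4 Z=6 Q=5
Draw 3: a1=3.976, a2=9.024, a3=14.970, a0=27.970; τ=−ln(0.3924)/27.970=0.033 → t=0.068; u2·a0=0.4182·27.970=11.697; a1=3.976 < 11.697 ≤ a1+a2=13.000 → R2 fires; S=10 D=5 Z=5 Q=5
Draw 4: a1=4.970, a2=9.400, a3=12.475, a0=26.845; τ=−ln(0.9636)/26.845=0.001 → t=0.070; u2·a0=0.4169·26.845=11.192; a1=4.970 < 11.192 ≤ a1+a2=14.370 → R2 fires; S=12 D=6 Z=4 Q=5
Draw 5: a1=5.964, a2=9.024, a3=9.980, a0=24.968; τ=−ln(0.3980)/24.968=0.037 → t=0.106; u2·a0=0.2199·24.968=5.490 ≤ a1=5.964 → R1 fires; S=11 D=8 Z=4 Q=5
Draw 6: a1=5.467, a2=12.032, a3=9.980, a0=27.479; τ=−ln(0.1949)/27.479=0.060 → t=0.166; u2·a0=0.5776·27.479=15.872; a1=5.467 < 15.872 ≤ a1+a2=17.499 → R2 fires; S=13 D=9 Z=3 Q=5
Draw 7: a1=6.461, a2=10.152, a3=7.485, a0=24.098; τ=−ln(0.3277)/24.098=0.046 → t=0.212; u2·a0=0.5008·24.098=12.068; a1=6.461 < 12.068 ≤ a1+a2=16.613 → R2 fires; S=15 D=10 Z=2 Q=5
Draw 8: a1=7.455, a2=7.520, a3=4.990, a0=19.965; τ=−ln(0.8155)/19.965=0.010 → t=0.222; u2·a0=0.2785·19.965=5.560 ≤ a1=7.455 → R1 fires; S=14 D=12 Z=2 Q=5
Draw 9: a1=6.958, a2=9.024, a3=4.990, a0=20.972; τ=−ln(0.8825)/20.972=0.006 → t=0.228; u2·a0=0.4464·20.972=9.362; a1=6.958 < 9.362 ≤ a1+a2=15.982 → R2 fires; S=16 D=13 Z=1 Q=5
Draw 10: a1=7.952, a2=4.888, a3=2.495, a0=15.335; τ=−ln(0.4133)/15.335=0.058 → t=0.286; u2·a0=0.4889·15.335=7.497 ≤ a1=7.952 → R1 fires; S=15 D=15 Z=1 Q=5
Draw 11: a1=7.455, a2=5.640, a3=2.495, a0=15.590; τ=−ln(0.1939)/15.590=0.105 → t=0.391; u2·a0=0.3615·15.590=5.636 ≤ a1=7.455 → R1 fires; S=14 D=17 Z=1 Q=5
Draw 12: a1=6.958, a2=6.392, a3=2.495, a0=15.845; τ=−ln(0.6541)/15.845=0.027 → t=0.418; u2·a0=0.8818·15.845=13.972; a1+a2=13.350 < 13.972 ≤ a1+…+a3=15.845 → R3 fires; S=14 D=18 Z=0 Q=4
Draw 13: a1=6.958, a2=0.000, a3=0.000, a0=6.958; τ=−ln(0.7295)/6.958=0.045 → t=0.463; u2·a0=0.7830·6.958=5.448 ≤ a1=6.958 → R1 fires; S=13 D=20 Z=0 Q=4
Draw 14: a1=6.461, a2=0.000, a3=0.000, a0=6.461; τ=−ln(0.9317)/6.461=0.011 → t=0.474 > T=0.47: stop.
Read off D at T=0.47: 20

D at T = 20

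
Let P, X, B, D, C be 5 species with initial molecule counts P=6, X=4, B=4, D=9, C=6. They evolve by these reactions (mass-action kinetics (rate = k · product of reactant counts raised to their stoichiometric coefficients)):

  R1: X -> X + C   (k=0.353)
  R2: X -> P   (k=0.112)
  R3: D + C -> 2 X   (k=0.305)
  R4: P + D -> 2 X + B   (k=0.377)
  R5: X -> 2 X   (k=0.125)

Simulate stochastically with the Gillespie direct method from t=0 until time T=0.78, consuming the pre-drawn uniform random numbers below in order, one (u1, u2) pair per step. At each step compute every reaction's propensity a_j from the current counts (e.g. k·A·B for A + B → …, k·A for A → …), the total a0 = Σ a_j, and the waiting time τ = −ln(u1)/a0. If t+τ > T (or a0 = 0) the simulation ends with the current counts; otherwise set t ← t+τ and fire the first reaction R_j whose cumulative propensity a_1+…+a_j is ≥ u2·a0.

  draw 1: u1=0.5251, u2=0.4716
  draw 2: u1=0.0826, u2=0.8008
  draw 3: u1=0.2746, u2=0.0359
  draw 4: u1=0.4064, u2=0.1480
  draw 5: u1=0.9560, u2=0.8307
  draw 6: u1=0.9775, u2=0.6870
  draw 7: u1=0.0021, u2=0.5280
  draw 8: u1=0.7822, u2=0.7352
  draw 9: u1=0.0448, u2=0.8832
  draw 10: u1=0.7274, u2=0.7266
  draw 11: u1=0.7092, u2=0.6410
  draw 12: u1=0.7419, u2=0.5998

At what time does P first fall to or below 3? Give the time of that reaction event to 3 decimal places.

Threshold first reached at t = 0.169

t=0.000: P=6 X=4 B=4 D=9 C=6
Draw 1: a1=1.412, a2=0.448, a3=16.470, a4=20.358, a5=0.500, a0=39.188; τ=−ln(0.5251)/39.188=0.016 → t=0.016; u2·a0=0.4716·39.188=18.481; a1+…+a3=18.330 < 18.481 ≤ a1+…+a4=38.688 → R4 fires; P=5 X=6 B=5 D=8 C=6
Draw 2: a1=2.118, a2=0.672, a3=14.640, a4=15.080, a5=0.750, a0=33.260; τ=−ln(0.0826)/33.260=0.075 → t=0.091; u2·a0=0.8008·33.260=26.635; a1+…+a3=17.430 < 26.635 ≤ a1+…+a4=32.510 → R4 fires; P=4 X=8 B=6 D=7 C=6
Draw 3: a1=2.824, a2=0.896, a3=12.810, a4=10.556, a5=1.000, a0=28.086; τ=−ln(0.2746)/28.086=0.046 → t=0.137; u2·a0=0.0359·28.086=1.008 ≤ a1=2.824 → R1 fires; P=4 X=8 B=6 D=7 C=7
Draw 4: a1=2.824, a2=0.896, a3=14.945, a4=10.556, a5=1.000, a0=30.221; τ=−ln(0.4064)/30.221=0.030 → t=0.167; u2·a0=0.1480·30.221=4.473; a1+a2=3.720 < 4.473 ≤ a1+…+a3=18.665 → R3 fires; P=4 X=10 B=6 D=6 C=6
Draw 5: a1=3.530, a2=1.120, a3=10.980, a4=9.048, a5=1.250, a0=25.928; τ=−ln(0.9560)/25.928=0.002 → t=0.169; u2·a0=0.8307·25.928=21.538; a1+…+a3=15.630 < 21.538 ≤ a1+…+a4=24.678 → R4 fires; P=3 X=12 B=7 D=5 C=6
Draw 6: a1=4.236, a2=1.344, a3=9.150, a4=5.655, a5=1.500, a0=21.885; τ=−ln(0.9775)/21.885=0.001 → t=0.170; u2·a0=0.6870·21.885=15.035; a1+…+a3=14.730 < 15.035 ≤ a1+…+a4=20.385 → R4 fires; P=2 X=14 B=8 D=4 C=6
Draw 7: a1=4.942, a2=1.568, a3=7.320, a4=3.016, a5=1.750, a0=18.596; τ=−ln(0.0021)/18.596=0.332 → t=0.502; u2·a0=0.5280·18.596=9.819; a1+a2=6.510 < 9.819 ≤ a1+…+a3=13.830 → R3 fires; P=2 X=16 B=8 D=3 C=5
Draw 8: a1=5.648, a2=1.792, a3=4.575, a4=2.262, a5=2.000, a0=16.277; τ=−ln(0.7822)/16.277=0.015 → t=0.517; u2·a0=0.7352·16.277=11.967; a1+a2=7.440 < 11.967 ≤ a1+…+a3=12.015 → R3 fires; P=2 X=18 B=8 D=2 C=4
Draw 9: a1=6.354, a2=2.016, a3=2.440, a4=1.508, a5=2.250, a0=14.568; τ=−ln(0.0448)/14.568=0.213 → t=0.730; u2·a0=0.8832·14.568=12.866; a1+…+a4=12.318 < 12.866 ≤ a1+…+a5=14.568 → R5 fires; P=2 X=19 B=8 D=2 C=4
Draw 10: a1=6.707, a2=2.128, a3=2.440, a4=1.508, a5=2.375, a0=15.158; τ=−ln(0.7274)/15.158=0.021 → t=0.751; u2·a0=0.7266·15.158=11.014; a1+a2=8.835 < 11.014 ≤ a1+…+a3=11.275 → R3 fires; P=2 X=21 B=8 D=1 C=3
Draw 11: a1=7.413, a2=2.352, a3=0.915, a4=0.754, a5=2.625, a0=14.059; τ=−ln(0.7092)/14.059=0.024 → t=0.775; u2·a0=0.6410·14.059=9.012; a1=7.413 < 9.012 ≤ a1+a2=9.765 → R2 fires; P=3 X=20 B=8 D=1 C=3
Draw 12: a1=7.060, a2=2.240, a3=0.915, a4=1.131, a5=2.500, a0=13.846; τ=−ln(0.7419)/13.846=0.022 → t=0.797 > T=0.78: stop.
P first becomes ≤ 3 when it reaches 3 at the event at t=0.169.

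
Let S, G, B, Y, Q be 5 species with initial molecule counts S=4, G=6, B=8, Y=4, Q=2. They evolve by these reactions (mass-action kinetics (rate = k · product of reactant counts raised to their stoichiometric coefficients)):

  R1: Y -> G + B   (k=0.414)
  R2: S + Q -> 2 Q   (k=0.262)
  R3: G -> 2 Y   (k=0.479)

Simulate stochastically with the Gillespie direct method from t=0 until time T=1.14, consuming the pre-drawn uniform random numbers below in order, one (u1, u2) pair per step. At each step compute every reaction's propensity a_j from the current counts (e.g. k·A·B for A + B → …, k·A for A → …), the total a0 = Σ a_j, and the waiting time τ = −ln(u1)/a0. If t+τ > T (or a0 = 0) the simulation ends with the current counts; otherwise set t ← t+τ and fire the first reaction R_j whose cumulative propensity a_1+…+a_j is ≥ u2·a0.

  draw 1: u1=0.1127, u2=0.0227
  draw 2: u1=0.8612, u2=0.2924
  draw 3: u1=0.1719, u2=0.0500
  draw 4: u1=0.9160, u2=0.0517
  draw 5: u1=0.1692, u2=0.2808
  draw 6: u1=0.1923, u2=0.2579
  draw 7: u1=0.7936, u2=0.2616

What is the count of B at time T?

t=0.000: S=4 G=6 B=8 Y=4 Q=2
Draw 1: a1=1.656, a2=2.096, a3=2.874, a0=6.626; τ=−ln(0.1127)/6.626=0.329 → t=0.329; u2·a0=0.0227·6.626=0.150 ≤ a1=1.656 → R1 fires; S=4 G=7 B=9 Y=3 Q=2
Draw 2: a1=1.242, a2=2.096, a3=3.353, a0=6.691; τ=−ln(0.8612)/6.691=0.022 → t=0.352; u2·a0=0.2924·6.691=1.956; a1=1.242 < 1.956 ≤ a1+a2=3.338 → R2 fires; S=3 G=7 B=9 Y=3 Q=3
Draw 3: a1=1.242, a2=2.358, a3=3.353, a0=6.953; τ=−ln(0.1719)/6.953=0.253 → t=0.605; u2·a0=0.0500·6.953=0.348 ≤ a1=1.242 → R1 fires; S=3 G=8 B=10 Y=2 Q=3
Draw 4: a1=0.828, a2=2.358, a3=3.832, a0=7.018; τ=−ln(0.9160)/7.018=0.013 → t=0.618; u2·a0=0.0517·7.018=0.363 ≤ a1=0.828 → R1 fires; S=3 G=9 B=11 Y=1 Q=3
Draw 5: a1=0.414, a2=2.358, a3=4.311, a0=7.083; τ=−ln(0.1692)/7.083=0.251 → t=0.868; u2·a0=0.2808·7.083=1.989; a1=0.414 < 1.989 ≤ a1+a2=2.772 → R2 fires; S=2 G=9 B=11 Y=1 Q=4
Draw 6: a1=0.414, a2=2.096, a3=4.311, a0=6.821; τ=−ln(0.1923)/6.821=0.242 → t=1.110; u2·a0=0.2579·6.821=1.759; a1=0.414 < 1.759 ≤ a1+a2=2.510 → R2 fires; S=1 G=9 B=11 Y=1 Q=5
Draw 7: a1=0.414, a2=1.310, a3=4.311, a0=6.035; τ=−ln(0.7936)/6.035=0.038 → t=1.148 > T=1.14: stop.
Read off B at T=1.14: 11

B at T = 11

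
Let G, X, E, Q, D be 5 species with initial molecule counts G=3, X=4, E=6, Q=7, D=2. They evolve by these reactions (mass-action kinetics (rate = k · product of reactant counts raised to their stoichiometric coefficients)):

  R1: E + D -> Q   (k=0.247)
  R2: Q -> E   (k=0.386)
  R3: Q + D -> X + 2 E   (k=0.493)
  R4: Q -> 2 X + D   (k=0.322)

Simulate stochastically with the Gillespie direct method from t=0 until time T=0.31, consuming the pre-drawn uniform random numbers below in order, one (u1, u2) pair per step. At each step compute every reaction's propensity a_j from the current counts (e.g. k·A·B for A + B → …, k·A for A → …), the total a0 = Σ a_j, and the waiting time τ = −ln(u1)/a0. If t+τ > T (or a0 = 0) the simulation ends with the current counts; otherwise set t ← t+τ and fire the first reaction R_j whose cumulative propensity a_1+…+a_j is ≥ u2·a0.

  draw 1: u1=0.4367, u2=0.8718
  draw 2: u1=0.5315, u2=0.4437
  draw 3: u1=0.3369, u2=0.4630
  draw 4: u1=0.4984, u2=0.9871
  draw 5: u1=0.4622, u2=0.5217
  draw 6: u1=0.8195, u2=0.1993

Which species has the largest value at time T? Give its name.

t=0.000: G=3 X=4 E=6 Q=7 D=2
Draw 1: a1=2.964, a2=2.702, a3=6.902, a4=2.254, a0=14.822; τ=−ln(0.4367)/14.822=0.056 → t=0.056; u2·a0=0.8718·14.822=12.922; a1+…+a3=12.568 < 12.922 ≤ a1+…+a4=14.822 → R4 fires; G=3 X=6 E=6 Q=6 D=3
Draw 2: a1=4.446, a2=2.316, a3=8.874, a4=1.932, a0=17.568; τ=−ln(0.5315)/17.568=0.036 → t=0.092; u2·a0=0.4437·17.568=7.795; a1+a2=6.762 < 7.795 ≤ a1+…+a3=15.636 → R3 fires; G=3 X=7 E=8 Q=5 D=2
Draw 3: a1=3.952, a2=1.930, a3=4.930, a4=1.610, a0=12.422; τ=−ln(0.3369)/12.422=0.088 → t=0.179; u2·a0=0.4630·12.422=5.751; a1=3.952 < 5.751 ≤ a1+a2=5.882 → R2 fires; G=3 X=7 E=9 Q=4 D=2
Draw 4: a1=4.446, a2=1.544, a3=3.944, a4=1.288, a0=11.222; τ=−ln(0.4984)/11.222=0.062 → t=0.242; u2·a0=0.9871·11.222=11.077; a1+…+a3=9.934 < 11.077 ≤ a1+…+a4=11.222 → R4 fires; G=3 X=9 E=9 Q=3 D=3
Draw 5: a1=6.669, a2=1.158, a3=4.437, a4=0.966, a0=13.230; τ=−ln(0.4622)/13.230=0.058 → t=0.300; u2·a0=0.5217·13.230=6.902; a1=6.669 < 6.902 ≤ a1+a2=7.827 → R2 fires; G=3 X=9 E=10 Q=2 D=3
Draw 6: a1=7.410, a2=0.772, a3=2.958, a4=0.644, a0=11.784; τ=−ln(0.8195)/11.784=0.017 → t=0.317 > T=0.31: stop.
At T=0.31: G=3 X=9 E=10 Q=2 D=3; the largest is E.

Dominant species at T: E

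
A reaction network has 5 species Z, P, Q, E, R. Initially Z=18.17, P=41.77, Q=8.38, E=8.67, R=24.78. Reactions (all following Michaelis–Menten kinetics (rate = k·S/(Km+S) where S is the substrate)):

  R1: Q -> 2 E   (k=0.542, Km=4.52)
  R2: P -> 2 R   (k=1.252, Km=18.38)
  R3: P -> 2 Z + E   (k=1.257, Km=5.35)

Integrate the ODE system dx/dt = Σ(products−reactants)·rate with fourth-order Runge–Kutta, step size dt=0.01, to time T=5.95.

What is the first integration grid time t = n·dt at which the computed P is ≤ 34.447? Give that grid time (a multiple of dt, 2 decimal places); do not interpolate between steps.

Threshold first reached at t = 3.77

RK4 with dt=0.01: 595 steps to T=5.95. Trajectory (selected grid times):
t=0.00: Z=18.17 P=41.77 Q=8.38 E=8.67 R=24.78
t=0.66: Z=19.64 P=40.46 Q=8.15 E=9.87 R=25.92
t=1.32: Z=21.10 P=39.17 Q=7.92 E=11.06 R=27.05
t=1.98: Z=22.56 P=37.88 Q=7.69 E=12.24 R=28.17
t=2.64: Z=24.01 P=36.60 Q=7.47 E=13.41 R=29.28
t=3.31: Z=25.47 P=35.31 Q=7.24 E=14.59 R=30.39
t=3.76: Z=26.46 P=34.45 Q=7.09 E=15.38 R=31.13
t=3.77: Z=26.48 P=34.44 Q=7.09 E=15.40 R=31.14
t=3.97: Z=26.91 P=34.05 Q=7.03 E=15.75 R=31.47
t=4.63: Z=28.34 P=32.81 Q=6.81 E=16.90 R=32.53
t=5.29: Z=29.77 P=31.57 Q=6.60 E=18.04 R=33.59
t=5.95: Z=31.18 P=30.34 Q=6.38 E=19.17 R=34.62
P(3.76)=34.454 > 34.447 but P(3.77)=34.435 ≤ 34.447, so the first grid time is t=3.77.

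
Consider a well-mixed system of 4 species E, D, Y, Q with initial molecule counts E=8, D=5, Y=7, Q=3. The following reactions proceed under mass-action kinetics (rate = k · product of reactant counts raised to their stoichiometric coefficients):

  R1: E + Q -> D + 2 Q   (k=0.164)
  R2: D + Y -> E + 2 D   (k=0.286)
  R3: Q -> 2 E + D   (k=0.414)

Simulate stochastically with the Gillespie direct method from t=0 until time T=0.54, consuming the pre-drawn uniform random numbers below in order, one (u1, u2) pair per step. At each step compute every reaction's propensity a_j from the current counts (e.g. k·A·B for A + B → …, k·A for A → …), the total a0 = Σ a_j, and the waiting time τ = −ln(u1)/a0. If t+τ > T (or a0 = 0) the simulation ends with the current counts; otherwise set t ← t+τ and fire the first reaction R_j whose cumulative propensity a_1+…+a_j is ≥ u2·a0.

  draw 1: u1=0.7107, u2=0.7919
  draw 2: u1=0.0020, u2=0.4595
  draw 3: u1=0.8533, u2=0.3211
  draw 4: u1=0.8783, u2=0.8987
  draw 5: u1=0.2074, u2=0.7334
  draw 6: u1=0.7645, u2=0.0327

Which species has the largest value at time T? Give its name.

Dominant species at T: E

t=0.000: E=8 D=5 Y=7 Q=3
Draw 1: a1=3.936, a2=10.010, a3=1.242, a0=15.188; τ=−ln(0.7107)/15.188=0.022 → t=0.022; u2·a0=0.7919·15.188=12.027; a1=3.936 < 12.027 ≤ a1+a2=13.946 → R2 fires; E=9 D=6 Y=6 Q=3
Draw 2: a1=4.428, a2=10.296, a3=1.242, a0=15.966; τ=−ln(0.0020)/15.966=0.389 → t=0.412; u2·a0=0.4595·15.966=7.336; a1=4.428 < 7.336 ≤ a1+a2=14.724 → R2 fires; E=10 D=7 Y=5 Q=3
Draw 3: a1=4.920, a2=10.010, a3=1.242, a0=16.172; τ=−ln(0.8533)/16.172=0.010 → t=0.422; u2·a0=0.3211·16.172=5.193; a1=4.920 < 5.193 ≤ a1+a2=14.930 → R2 fires; E=11 D=8 Y=4 Q=3
Draw 4: a1=5.412, a2=9.152, a3=1.242, a0=15.806; τ=−ln(0.8783)/15.806=0.008 → t=0.430; u2·a0=0.8987·15.806=14.205; a1=5.412 < 14.205 ≤ a1+a2=14.564 → R2 fires; E=12 D=9 Y=3 Q=3
Draw 5: a1=5.904, a2=7.722, a3=1.242, a0=14.868; τ=−ln(0.2074)/14.868=0.106 → t=0.536; u2·a0=0.7334·14.868=10.904; a1=5.904 < 10.904 ≤ a1+a2=13.626 → R2 fires; E=13 D=10 Y=2 Q=3
Draw 6: a1=6.396, a2=5.720, a3=1.242, a0=13.358; τ=−ln(0.7645)/13.358=0.020 → t=0.556 > T=0.54: stop.
At T=0.54: E=13 D=10 Y=2 Q=3; the largest is E.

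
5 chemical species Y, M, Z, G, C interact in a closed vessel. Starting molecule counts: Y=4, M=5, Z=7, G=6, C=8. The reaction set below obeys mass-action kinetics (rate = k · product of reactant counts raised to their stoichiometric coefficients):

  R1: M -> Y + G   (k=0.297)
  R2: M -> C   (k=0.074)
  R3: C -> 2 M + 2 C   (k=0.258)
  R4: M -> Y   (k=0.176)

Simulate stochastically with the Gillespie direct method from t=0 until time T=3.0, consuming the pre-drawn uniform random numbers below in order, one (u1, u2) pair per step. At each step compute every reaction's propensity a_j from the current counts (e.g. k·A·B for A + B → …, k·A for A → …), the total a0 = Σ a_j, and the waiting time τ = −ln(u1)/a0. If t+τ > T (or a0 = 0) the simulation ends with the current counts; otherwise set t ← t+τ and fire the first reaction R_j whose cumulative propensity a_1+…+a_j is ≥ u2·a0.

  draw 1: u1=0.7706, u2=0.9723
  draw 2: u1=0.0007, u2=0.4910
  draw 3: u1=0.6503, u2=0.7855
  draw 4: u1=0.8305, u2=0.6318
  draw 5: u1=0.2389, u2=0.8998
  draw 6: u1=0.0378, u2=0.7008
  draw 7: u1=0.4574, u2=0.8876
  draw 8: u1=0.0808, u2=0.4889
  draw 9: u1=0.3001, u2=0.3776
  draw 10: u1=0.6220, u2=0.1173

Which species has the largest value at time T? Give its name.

t=0.000: Y=4 M=5 Z=7 G=6 C=8
Draw 1: a1=1.485, a2=0.370, a3=2.064, a4=0.880, a0=4.799; τ=−ln(0.7706)/4.799=0.054 → t=0.054; u2·a0=0.9723·4.799=4.666; a1+…+a3=3.919 < 4.666 ≤ a1+…+a4=4.799 → R4 fires; Y=5 M=4 Z=7 G=6 C=8
Draw 2: a1=1.188, a2=0.296, a3=2.064, a4=0.704, a0=4.252; τ=−ln(0.0007)/4.252=1.708 → t=1.763; u2·a0=0.4910·4.252=2.088; a1+a2=1.484 < 2.088 ≤ a1+…+a3=3.548 → R3 fires; Y=5 M=6 Z=7 G=6 C=9
Draw 3: a1=1.782, a2=0.444, a3=2.322, a4=1.056, a0=5.604; τ=−ln(0.6503)/5.604=0.077 → t=1.840; u2·a0=0.7855·5.604=4.402; a1+a2=2.226 < 4.402 ≤ a1+…+a3=4.548 → R3 fires; Y=5 M=8 Z=7 G=6 C=10
Draw 4: a1=2.376, a2=0.592, a3=2.580, a4=1.408, a0=6.956; τ=−ln(0.8305)/6.956=0.027 → t=1.866; u2·a0=0.6318·6.956=4.395; a1+a2=2.968 < 4.395 ≤ a1+…+a3=5.548 → R3 fires; Y=5 M=10 Z=7 G=6 C=11
Draw 5: a1=2.970, a2=0.740, a3=2.838, a4=1.760, a0=8.308; τ=−ln(0.2389)/8.308=0.172 → t=2.039; u2·a0=0.8998·8.308=7.476; a1+…+a3=6.548 < 7.476 ≤ a1+…+a4=8.308 → R4 fires; Y=6 M=9 Z=7 G=6 C=11
Draw 6: a1=2.673, a2=0.666, a3=2.838, a4=1.584, a0=7.761; τ=−ln(0.0378)/7.761=0.422 → t=2.461; u2·a0=0.7008·7.761=5.439; a1+a2=3.339 < 5.439 ≤ a1+…+a3=6.177 → R3 fires; Y=6 M=11 Z=7 G=6 C=12
Draw 7: a1=3.267, a2=0.814, a3=3.096, a4=1.936, a0=9.113; τ=−ln(0.4574)/9.113=0.086 → t=2.546; u2·a0=0.8876·9.113=8.089; a1+…+a3=7.177 < 8.089 ≤ a1+…+a4=9.113 → R4 fires; Y=7 M=10 Z=7 G=6 C=12
Draw 8: a1=2.970, a2=0.740, a3=3.096, a4=1.760, a0=8.566; τ=−ln(0.0808)/8.566=0.294 → t=2.840; u2·a0=0.4889·8.566=4.188; a1+a2=3.710 < 4.188 ≤ a1+…+a3=6.806 → R3 fires; Y=7 M=12 Z=7 G=6 C=13
Draw 9: a1=3.564, a2=0.888, a3=3.354, a4=2.112, a0=9.918; τ=−ln(0.3001)/9.918=0.121 → t=2.962; u2·a0=0.3776·9.918=3.745; a1=3.564 < 3.745 ≤ a1+a2=4.452 → R2 fires; Y=7 M=11 Z=7 G=6 C=14
Draw 10: a1=3.267, a2=0.814, a3=3.612, a4=1.936, a0=9.629; τ=−ln(0.6220)/9.629=0.049 → t=3.011 > T=3.0: stop.
At T=3.0: Y=7 M=11 Z=7 G=6 C=14; the largest is C.

Dominant species at T: C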